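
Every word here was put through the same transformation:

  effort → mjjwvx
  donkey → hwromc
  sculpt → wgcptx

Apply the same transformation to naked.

Vowels shift forward by 8 and consonants shift forward by 4.
For naked: n(cons)+4=r, a(vowel)+8=i, k(cons)+4=o, e(vowel)+8=m, d(cons)+4=h.

riomh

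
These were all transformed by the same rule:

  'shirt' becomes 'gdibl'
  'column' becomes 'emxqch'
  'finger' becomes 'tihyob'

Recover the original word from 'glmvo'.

stove

Treating letters as 0–25, the rule is x ↦ 5x + 20 (mod 26).
Undoing it on glmvo: g(6)→21·(6−20)≡18=s; l(11)→21·(11−20)≡19=t; m(12)→21·(12−20)≡14=o; v(21)→21·(21−20)≡21=v; o(14)→21·(14−20)≡4=e (all mod 26).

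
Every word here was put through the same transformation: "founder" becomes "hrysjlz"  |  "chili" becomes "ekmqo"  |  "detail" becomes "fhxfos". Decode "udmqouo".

In founder: f→h is +2, o→r is +3, u→y is +4, n→s is +5 — the shift increases by 1 each position. The shift increases by 1 at each position, starting from +2: 2, 3, 4, ….
Undoing it on udmqouo: u−2=s, d−3=a, m−4=i, q−5=l, o−6=i, u−7=n, o−8=g.

sailing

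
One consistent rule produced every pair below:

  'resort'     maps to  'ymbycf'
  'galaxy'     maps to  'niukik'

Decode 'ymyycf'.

report

Letter i (0-indexed) is shifted by i+7, so successive shifts are 7, 8, 9, ….
Decoding ymyycf: y−7=r, m−8=e, y−9=p, y−10=o, c−11=r, f−12=t.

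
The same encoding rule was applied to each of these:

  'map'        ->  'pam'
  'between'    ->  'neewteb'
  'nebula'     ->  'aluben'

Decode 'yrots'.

story

The output letters match the input read backwards: map reversed is pam. It's just the letters in reverse order.
Reversing it on yrots: then reverse → story.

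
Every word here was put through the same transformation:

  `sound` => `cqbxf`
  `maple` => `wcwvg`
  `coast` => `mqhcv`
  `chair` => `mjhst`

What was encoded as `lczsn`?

basil

It's a Vigenère-style cipher with numeric key [10,2,7]: position i shifts by key[i mod 3].
Reversing it on lczsn: l−10=b, c−2=a, z−7=s, s−10=i, n−2=l.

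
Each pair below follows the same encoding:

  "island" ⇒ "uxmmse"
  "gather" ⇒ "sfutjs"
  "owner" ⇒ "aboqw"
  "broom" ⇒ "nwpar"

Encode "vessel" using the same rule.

Shifts by position in island: pos 0: i→u (+12), pos 1: s→x (+5), pos 2: l→m (+1), pos 3: a→m (+12), pos 4: n→s (+5), pos 5: d→e (+1) — repeating every 3. A repeating key of period 3 is used — shifts +12, +5, +1 over and over.
On vessel: v+12=h, e+5=j, s+1=t, s+12=e, e+5=j, l+1=m.

hjtejm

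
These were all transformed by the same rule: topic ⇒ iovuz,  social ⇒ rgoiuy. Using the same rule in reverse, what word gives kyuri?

close

The word is reversed, then every letter is shifted forward by 6.
Reversing it on kyuri: shift back: k−6=e, y−6=s, u−6=o, r−6=l, i−6=c → esolc; then reverse → close.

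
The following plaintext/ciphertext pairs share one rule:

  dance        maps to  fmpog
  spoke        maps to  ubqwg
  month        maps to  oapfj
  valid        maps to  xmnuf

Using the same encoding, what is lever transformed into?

A repeating key of period 2 is used — shifts +2, +12 over and over.
On lever: l+2=n, e+12=q, v+2=x, e+12=q, r+2=t.

nqxqt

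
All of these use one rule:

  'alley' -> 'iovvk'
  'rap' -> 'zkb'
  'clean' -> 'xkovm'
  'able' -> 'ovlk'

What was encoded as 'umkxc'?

snack

Two steps: reverse the string, then apply a Caesar shift of +10.
Decoding umkxc: shift back: u−10=k, m−10=c, k−10=a, x−10=n, c−10=s → kcans; then reverse → snack.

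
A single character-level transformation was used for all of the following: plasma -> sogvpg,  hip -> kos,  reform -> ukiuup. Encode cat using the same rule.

The rule splits by letter class: vowels +6, consonants +3.
On cat: c(cons)+3=f, a(vowel)+6=g, t(cons)+3=w.

fgw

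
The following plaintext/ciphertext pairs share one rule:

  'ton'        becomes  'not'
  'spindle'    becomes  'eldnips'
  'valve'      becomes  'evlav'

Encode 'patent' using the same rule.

The output letters match the input read backwards: ton reversed is not. The word is simply reversed.
On patent: reverse → tnetap.

tnetap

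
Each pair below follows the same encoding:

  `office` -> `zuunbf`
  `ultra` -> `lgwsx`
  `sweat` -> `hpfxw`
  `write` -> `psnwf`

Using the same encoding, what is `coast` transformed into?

bzxhw

o(14)→z(25) and f(5)→u(20) fit y≡15x+23 (mod 26); the inverse of 15 mod 26 is 7. Treating letters as 0–25, the rule is x ↦ 15x + 23 (mod 26).
For coast: c(2)→15·2+23≡1=b; o(14)→15·14+23≡25=z; a(0)→15·0+23≡23=x; s(18)→15·18+23≡7=h; t(19)→15·19+23≡22=w (all mod 26).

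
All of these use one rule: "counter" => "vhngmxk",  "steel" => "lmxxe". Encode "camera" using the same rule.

vtfxkt

Compare letters: c→v is +19, o→h is +19, u→n is +19 — a constant shift. Every letter moves 19 places later in the alphabet, wrapping around z→a.
On camera: c+19=v, a+19=t, m+19=f, e+19=x, r+19=k, a+19=t.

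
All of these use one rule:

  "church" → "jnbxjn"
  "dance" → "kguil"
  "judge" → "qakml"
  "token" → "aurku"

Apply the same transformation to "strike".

Shifts by position in church: pos 0: c→j (+7), pos 1: h→n (+6), pos 2: u→b (+7), pos 3: r→x (+6) — repeating every 2. The shifts repeat in a cycle of length 2: positions 0,1,… shift by +7, +6, then the pattern repeats.
Applying it to strike: s+7=z, t+6=z, r+7=y, i+6=o, k+7=r, e+6=k.

zzyork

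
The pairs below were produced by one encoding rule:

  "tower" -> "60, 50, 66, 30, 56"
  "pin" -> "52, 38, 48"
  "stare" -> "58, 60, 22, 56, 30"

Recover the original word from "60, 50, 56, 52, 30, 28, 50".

torpedo

t(#20)→60 and o(#15)→50: differences scale by 2, so n = 2·pos + 20. With a=1..z=26, the number is 2·pos + 20.
Reversing it on 60, 50, 56, 52, 30, 28, 50: 60→(60−20)÷2=20=t, 50→(50−20)÷2=15=o, 56→(56−20)÷2=18=r, 52→(52−20)÷2=16=p, 30→(30−20)÷2=5=e, 28→(28−20)÷2=4=d, 50→(50−20)÷2=15=o.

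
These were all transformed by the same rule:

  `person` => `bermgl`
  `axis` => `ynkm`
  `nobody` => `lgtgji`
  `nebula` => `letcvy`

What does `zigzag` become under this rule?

p(15)→b(1) and e(4)→e(4) fit y≡21x+24 (mod 26); the inverse of 21 mod 26 is 5. Each letter's alphabet position (a=0..z=25) is mapped through 21·x+24 mod 26 — an affine cipher.
Applying it to zigzag: z(25)→21·25+24≡3=d; i(8)→21·8+24≡10=k; g(6)→21·6+24≡20=u; z(25)→21·25+24≡3=d; a(0)→21·0+24≡24=y; g(6)→21·6+24≡20=u (all mod 26).

dkudyu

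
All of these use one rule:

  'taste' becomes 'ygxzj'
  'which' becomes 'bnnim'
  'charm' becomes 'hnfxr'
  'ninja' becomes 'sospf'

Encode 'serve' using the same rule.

Shifts by position in taste: pos 0: t→y (+5), pos 1: a→g (+6), pos 2: s→x (+5), pos 3: t→z (+6) — repeating every 2. It's a Vigenère-style cipher with numeric key [5,6]: position i shifts by key[i mod 2].
On serve: s+5=x, e+6=k, r+5=w, v+6=b, e+5=j.

xkwbj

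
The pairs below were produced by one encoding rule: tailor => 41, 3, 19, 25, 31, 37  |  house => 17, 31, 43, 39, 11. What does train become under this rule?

41, 37, 3, 19, 29

t(#20)→41 and a(#1)→3: differences scale by 2, so n = 2·pos + 1. The formula is n = 2×(alphabet index, a=1) + 1.
On train: t=20→41, r=18→37, a=1→3, i=9→19, n=14→29.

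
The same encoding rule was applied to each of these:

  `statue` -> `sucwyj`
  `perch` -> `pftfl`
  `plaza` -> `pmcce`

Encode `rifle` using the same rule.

In statue: s→s is +0, t→u is +1, a→c is +2, t→w is +3 — the shift increases by 1 each position. Each letter shifts forward by its position index (0, 1, 2, …) — the shift grows by one for each successive letter.
Applying it to rifle: r+0=r, i+1=j, f+2=h, l+3=o, e+4=i.

rjhoi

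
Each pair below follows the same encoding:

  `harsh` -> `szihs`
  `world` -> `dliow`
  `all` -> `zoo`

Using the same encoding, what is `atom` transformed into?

Each pair mirrors across the alphabet (h↔s, a↔z, r↔i): positions sum to 25. This is the alphabet-reversal cipher (Atbash): a becomes z, b becomes y, etc.
For atom: a↔z, t↔g, o↔l, m↔n.

zgln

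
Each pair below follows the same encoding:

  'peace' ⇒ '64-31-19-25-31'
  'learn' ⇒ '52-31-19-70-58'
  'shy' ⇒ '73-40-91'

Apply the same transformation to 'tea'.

p(#16)→64 and e(#5)→31: differences scale by 3, so n = 3·pos + 16. The formula is n = 3×(alphabet index, a=1) + 16.
For tea: t=20→76, e=5→31, a=1→19.

76-31-19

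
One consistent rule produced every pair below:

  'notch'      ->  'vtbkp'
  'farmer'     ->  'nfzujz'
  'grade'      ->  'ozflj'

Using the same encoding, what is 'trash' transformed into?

The rule splits by letter class: vowels +5, consonants +8.
For trash: t(cons)+8=b, r(cons)+8=z, a(vowel)+5=f, s(cons)+8=a, h(cons)+8=p.

bzfap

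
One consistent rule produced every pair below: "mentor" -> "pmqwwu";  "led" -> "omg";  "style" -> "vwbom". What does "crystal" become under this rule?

fubvwio

The shift depends on letter class: consonant m→p is +3, but vowel e→m is +8. The rule splits by letter class: vowels +8, consonants +3.
On crystal: c(cons)+3=f, r(cons)+3=u, y(cons)+3=b, s(cons)+3=v, t(cons)+3=w, a(vowel)+8=i, l(cons)+3=o.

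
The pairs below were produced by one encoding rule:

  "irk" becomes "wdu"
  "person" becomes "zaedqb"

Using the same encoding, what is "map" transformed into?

The output letters match the input read backwards, each shifted +12: irk reversed is kri. Two steps: reverse the string, then apply a Caesar shift of +12.
On map: reverse → pam; then shift: p+12=b, a+12=m, m+12=y.

bmy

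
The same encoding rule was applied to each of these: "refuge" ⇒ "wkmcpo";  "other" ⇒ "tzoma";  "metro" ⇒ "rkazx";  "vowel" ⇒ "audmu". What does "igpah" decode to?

daisy

Letter i (0-indexed) is shifted by i+5, so successive shifts are 5, 6, 7, ….
Decoding igpah: i−5=d, g−6=a, p−7=i, a−8=s, h−9=y.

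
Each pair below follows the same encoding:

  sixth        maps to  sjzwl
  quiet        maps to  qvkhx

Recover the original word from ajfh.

In sixth: s→s is +0, i→j is +1, x→z is +2, t→w is +3 — the shift increases by 1 each position. Letter i (0-indexed) is shifted by i+0, so successive shifts are 0, 1, 2, ….
Reversing it on ajfh: a−0=a, j−1=i, f−2=d, h−3=e.

aide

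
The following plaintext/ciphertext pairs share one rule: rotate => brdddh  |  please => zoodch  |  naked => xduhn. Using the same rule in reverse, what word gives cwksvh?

The shifts repeat in a cycle of length 2: positions 0,1,… shift by +10, +3, then the pattern repeats.
Decoding cwksvh: c−10=s, w−3=t, k−10=a, s−3=p, v−10=l, h−3=e.

staple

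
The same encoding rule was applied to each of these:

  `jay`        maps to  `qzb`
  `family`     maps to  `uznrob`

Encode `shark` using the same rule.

hszip

Each pair mirrors across the alphabet (j↔q, a↔z, y↔b): positions sum to 25. Each letter is replaced by its mirror in the alphabet: a↔z, b↔y, c↔x, and so on (the Atbash cipher).
Applying it to shark: s↔h, h↔s, a↔z, r↔i, k↔p.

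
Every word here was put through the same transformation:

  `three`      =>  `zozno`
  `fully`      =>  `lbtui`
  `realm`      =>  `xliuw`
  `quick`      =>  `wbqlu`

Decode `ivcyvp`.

couple

In three: t→z is +6, h→o is +7, r→z is +8, e→n is +9 — the shift increases by 1 each position. The shift increases by 1 at each position, starting from +6: 6, 7, 8, ….
Decoding ivcyvp: i−6=c, v−7=o, c−8=u, y−9=p, v−10=l, p−11=e.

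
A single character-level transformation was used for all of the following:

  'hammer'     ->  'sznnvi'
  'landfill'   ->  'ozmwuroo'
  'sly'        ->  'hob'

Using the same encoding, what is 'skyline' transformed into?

Each pair mirrors across the alphabet (h↔s, a↔z, m↔n): positions sum to 25. Letters are reflected about the middle of the alphabet (position → 25−position): Atbash.
For skyline: s↔h, k↔p, y↔b, l↔o, i↔r, n↔m, e↔v.

hpbormv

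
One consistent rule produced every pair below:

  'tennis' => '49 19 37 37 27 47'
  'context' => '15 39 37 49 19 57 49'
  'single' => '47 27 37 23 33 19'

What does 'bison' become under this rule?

13 27 47 39 37

t(#20)→49 and e(#5)→19: differences scale by 2, so n = 2·pos + 9. The formula is n = 2×(alphabet index, a=1) + 9.
For bison: b=2→13, i=9→27, s=19→47, o=15→39, n=14→37.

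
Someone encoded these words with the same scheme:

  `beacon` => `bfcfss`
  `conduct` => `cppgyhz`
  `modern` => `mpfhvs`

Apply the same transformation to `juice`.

jvkfi

Letter i (0-indexed) is shifted by i+0, so successive shifts are 0, 1, 2, ….
For juice: j+0=j, u+1=v, i+2=k, c+3=f, e+4=i.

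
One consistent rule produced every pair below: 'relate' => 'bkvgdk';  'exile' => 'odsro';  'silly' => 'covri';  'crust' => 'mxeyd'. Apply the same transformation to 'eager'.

Shifts by position in relate: pos 0: r→b (+10), pos 1: e→k (+6), pos 2: l→v (+10), pos 3: a→g (+6) — repeating every 2. A repeating key of period 2 is used — shifts +10, +6 over and over.
For eager: e+10=o, a+6=g, g+10=q, e+6=k, r+10=b.

ogqkb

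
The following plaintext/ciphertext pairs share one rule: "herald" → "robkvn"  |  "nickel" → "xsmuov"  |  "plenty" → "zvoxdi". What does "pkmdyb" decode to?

factor

This is a Caesar cipher with shift 10.
Decoding pkmdyb: p−10=f, k−10=a, m−10=c, d−10=t, y−10=o, b−10=r.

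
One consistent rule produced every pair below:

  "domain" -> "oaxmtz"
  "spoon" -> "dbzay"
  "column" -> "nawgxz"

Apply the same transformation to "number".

The shifts repeat in a cycle of length 2: positions 0,1,… shift by +11, +12, then the pattern repeats.
Applying it to number: n+11=y, u+12=g, m+11=x, b+12=n, e+11=p, r+12=d.

ygxnpd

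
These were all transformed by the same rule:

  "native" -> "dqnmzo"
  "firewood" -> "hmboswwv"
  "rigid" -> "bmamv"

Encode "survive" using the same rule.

ugbzmzo

n(13)→d(3) and a(0)→q(16) fit y≡19x+16 (mod 26); the inverse of 19 mod 26 is 11. Each letter's alphabet position (a=0..z=25) is mapped through 19·x+16 mod 26 — an affine cipher.
Applying it to survive: s(18)→19·18+16≡20=u; u(20)→19·20+16≡6=g; r(17)→19·17+16≡1=b; v(21)→19·21+16≡25=z; i(8)→19·8+16≡12=m; v(21)→19·21+16≡25=z; e(4)→19·4+16≡14=o (all mod 26).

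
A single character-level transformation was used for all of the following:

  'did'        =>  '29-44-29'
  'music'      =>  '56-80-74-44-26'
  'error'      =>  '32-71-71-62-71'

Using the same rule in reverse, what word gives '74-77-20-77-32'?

d(#4)→29 and i(#9)→44: differences scale by 3, so n = 3·pos + 17. Each letter becomes 3×(its alphabet position, a=1..z=26) + 17.
Reversing it on 74-77-20-77-32: 74→(74−17)÷3=19=s, 77→(77−17)÷3=20=t, 20→(20−17)÷3=1=a, 77→(77−17)÷3=20=t, 32→(32−17)÷3=5=e.

state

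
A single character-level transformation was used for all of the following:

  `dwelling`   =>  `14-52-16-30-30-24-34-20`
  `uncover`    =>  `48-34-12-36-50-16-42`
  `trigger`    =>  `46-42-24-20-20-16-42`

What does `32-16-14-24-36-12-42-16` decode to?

d(#4)→14 and w(#23)→52: differences scale by 2, so n = 2·pos + 6. Each letter becomes 2×(its alphabet position, a=1..z=26) + 6.
Decoding 32-16-14-24-36-12-42-16: 32→(32−6)÷2=13=m, 16→(16−6)÷2=5=e, 14→(14−6)÷2=4=d, 24→(24−6)÷2=9=i, 36→(36−6)÷2=15=o, 12→(12−6)÷2=3=c, 42→(42−6)÷2=18=r, 16→(16−6)÷2=5=e.

mediocre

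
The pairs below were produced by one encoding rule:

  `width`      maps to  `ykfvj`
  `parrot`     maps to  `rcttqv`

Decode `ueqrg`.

scope

Compare letters: w→y is +2, i→k is +2, d→f is +2 — a constant shift. Each letter is shifted forward by 2 in the alphabet (a Caesar shift of +2).
Decoding ueqrg: u−2=s, e−2=c, q−2=o, r−2=p, g−2=e.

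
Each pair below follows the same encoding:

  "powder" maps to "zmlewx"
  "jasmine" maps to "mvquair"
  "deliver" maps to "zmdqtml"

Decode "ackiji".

abacus

Two steps: reverse the string, then apply a Caesar shift of +8.
Reversing it on ackiji: shift back: a−8=s, c−8=u, k−8=c, i−8=a, j−8=b, i−8=a → sucaba; then reverse → abacus.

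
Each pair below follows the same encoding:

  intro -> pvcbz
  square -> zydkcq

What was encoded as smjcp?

In intro: i→p is +7, n→v is +8, t→c is +9, r→b is +10 — the shift increases by 1 each position. The shift increases by 1 at each position, starting from +7: 7, 8, 9, ….
Decoding smjcp: s−7=l, m−8=e, j−9=a, c−10=s, p−11=e.

lease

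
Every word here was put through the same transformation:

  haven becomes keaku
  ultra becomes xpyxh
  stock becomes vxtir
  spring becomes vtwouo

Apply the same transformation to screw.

In haven: h→k is +3, a→e is +4, v→a is +5, e→k is +6 — the shift increases by 1 each position. Each letter shifts forward by (position + 3), i.e. 3, 4, 5, … — the shift grows by one for each successive letter.
Applying it to screw: s+3=v, c+4=g, r+5=w, e+6=k, w+7=d.

vgwkd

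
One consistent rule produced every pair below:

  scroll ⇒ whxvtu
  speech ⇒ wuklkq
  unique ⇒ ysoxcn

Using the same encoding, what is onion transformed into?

Each letter shifts forward by (position + 4), i.e. 4, 5, 6, … — the shift grows by one for each successive letter.
On onion: o+4=s, n+5=s, i+6=o, o+7=v, n+8=v.

ssovv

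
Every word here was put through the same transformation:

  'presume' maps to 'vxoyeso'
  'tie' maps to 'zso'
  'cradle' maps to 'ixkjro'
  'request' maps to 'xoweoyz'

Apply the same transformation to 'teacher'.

zokinox

The shift depends on letter class: consonant p→v is +6, but vowel e→o is +10. Vowels shift forward by 10 and consonants shift forward by 6.
For teacher: t(cons)+6=z, e(vowel)+10=o, a(vowel)+10=k, c(cons)+6=i, h(cons)+6=n, e(vowel)+10=o, r(cons)+6=x.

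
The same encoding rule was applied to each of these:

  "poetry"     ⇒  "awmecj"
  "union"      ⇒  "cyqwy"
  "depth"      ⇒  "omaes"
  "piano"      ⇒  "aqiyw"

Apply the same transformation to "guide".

rcqom

The shift depends on letter class: consonant p→a is +11, but vowel o→w is +8. Vowels shift forward by 8 and consonants shift forward by 11.
For guide: g(cons)+11=r, u(vowel)+8=c, i(vowel)+8=q, d(cons)+11=o, e(vowel)+8=m.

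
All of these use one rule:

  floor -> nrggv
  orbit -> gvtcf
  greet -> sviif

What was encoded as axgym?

Each letter's alphabet position (a=0..z=25) is mapped through 5·x+14 mod 26 — an affine cipher.
Decoding axgym: a(0)→21·(0−14)≡18=s; x(23)→21·(23−14)≡7=h; g(6)→21·(6−14)≡14=o; y(24)→21·(24−14)≡2=c; m(12)→21·(12−14)≡10=k (all mod 26).

shock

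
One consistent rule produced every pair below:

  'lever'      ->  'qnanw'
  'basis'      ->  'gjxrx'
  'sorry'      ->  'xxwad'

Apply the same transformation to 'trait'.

yafry

Shifts by position in lever: pos 0: l→q (+5), pos 1: e→n (+9), pos 2: v→a (+5), pos 3: e→n (+9) — repeating every 2. A repeating key of period 2 is used — shifts +5, +9 over and over.
Applying it to trait: t+5=y, r+9=a, a+5=f, i+9=r, t+5=y.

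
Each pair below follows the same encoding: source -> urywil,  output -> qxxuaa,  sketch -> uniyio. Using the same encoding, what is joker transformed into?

lrojx

The shift increases by 1 at each position, starting from +2: 2, 3, 4, ….
On joker: j+2=l, o+3=r, k+4=o, e+5=j, r+6=x.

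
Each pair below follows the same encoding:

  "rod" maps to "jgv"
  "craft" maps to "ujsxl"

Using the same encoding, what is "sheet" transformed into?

kzwwl

Compare letters: r→j is +18, o→g is +18, d→v is +18 — a constant shift. This is a Caesar cipher with shift 18.
Applying it to sheet: s+18=k, h+18=z, e+18=w, e+18=w, t+18=l.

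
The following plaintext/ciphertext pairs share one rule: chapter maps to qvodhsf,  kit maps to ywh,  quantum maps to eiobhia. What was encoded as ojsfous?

average

Compare letters: c→q is +14, h→v is +14, a→o is +14 — a constant shift. Every letter moves 14 places later in the alphabet, wrapping around z→a.
Reversing it on ojsfous: o−14=a, j−14=v, s−14=e, f−14=r, o−14=a, u−14=g, s−14=e.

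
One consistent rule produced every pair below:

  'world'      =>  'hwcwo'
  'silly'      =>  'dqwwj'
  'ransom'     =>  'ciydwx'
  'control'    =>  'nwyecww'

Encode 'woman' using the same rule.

The shift depends on letter class: consonant w→h is +11, but vowel o→w is +8. Two shifts are in play — +8 for a/e/i/o/u, +11 for every other letter.
On woman: w(cons)+11=h, o(vowel)+8=w, m(cons)+11=x, a(vowel)+8=i, n(cons)+11=y.

hwxiy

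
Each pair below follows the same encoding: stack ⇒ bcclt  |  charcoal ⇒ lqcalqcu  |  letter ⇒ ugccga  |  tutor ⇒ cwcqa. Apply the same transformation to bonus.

The shift depends on letter class: consonant s→b is +9, but vowel a→c is +2. The rule splits by letter class: vowels +2, consonants +9.
For bonus: b(cons)+9=k, o(vowel)+2=q, n(cons)+9=w, u(vowel)+2=w, s(cons)+9=b.

kqwwb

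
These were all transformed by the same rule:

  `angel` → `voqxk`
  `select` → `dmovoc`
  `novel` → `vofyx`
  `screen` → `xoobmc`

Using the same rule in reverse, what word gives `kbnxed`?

The word is reversed, then every letter is shifted forward by 10.
Decoding kbnxed: shift back: k−10=a, b−10=r, n−10=d, x−10=n, e−10=u, d−10=t → ardnut; then reverse → tundra.

tundra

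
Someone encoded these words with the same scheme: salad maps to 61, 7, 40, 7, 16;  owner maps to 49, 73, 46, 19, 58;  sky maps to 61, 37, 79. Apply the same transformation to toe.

64, 49, 19

s(#19)→61 and a(#1)→7: differences scale by 3, so n = 3·pos + 4. The formula is n = 3×(alphabet index, a=1) + 4.
On toe: t=20→64, o=15→49, e=5→19.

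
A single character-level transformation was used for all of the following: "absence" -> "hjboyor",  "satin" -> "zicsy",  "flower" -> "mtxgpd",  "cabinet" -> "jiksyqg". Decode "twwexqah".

monument

In absence: a→h is +7, b→j is +8, s→b is +9, e→o is +10 — the shift increases by 1 each position. Each letter shifts forward by (position + 7), i.e. 7, 8, 9, … — the shift grows by one for each successive letter.
Reversing it on twwexqah: t−7=m, w−8=o, w−9=n, e−10=u, x−11=m, q−12=e, a−13=n, h−14=t.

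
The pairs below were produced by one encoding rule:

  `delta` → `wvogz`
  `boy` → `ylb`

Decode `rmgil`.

intro

Each pair mirrors across the alphabet (d↔w, e↔v, l↔o): positions sum to 25. This is the alphabet-reversal cipher (Atbash): a becomes z, b becomes y, etc.
Undoing it on rmgil: r↔i, m↔n, g↔t, i↔r, l↔o.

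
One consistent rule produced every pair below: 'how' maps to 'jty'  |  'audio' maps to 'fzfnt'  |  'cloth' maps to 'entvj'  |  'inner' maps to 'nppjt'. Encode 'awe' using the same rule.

Two shifts are in play — +5 for a/e/i/o/u, +2 for every other letter.
Applying it to awe: a(vowel)+5=f, w(cons)+2=y, e(vowel)+5=j.

fyj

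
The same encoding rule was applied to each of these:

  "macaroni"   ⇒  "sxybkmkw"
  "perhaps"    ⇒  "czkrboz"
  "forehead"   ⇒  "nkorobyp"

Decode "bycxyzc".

Two steps: reverse the string, then apply a Caesar shift of +10.
Undoing it on bycxyzc: shift back: b−10=r, y−10=o, c−10=s, x−10=n, y−10=o, z−10=p, c−10=s → rosnops; then reverse → sponsor.

sponsor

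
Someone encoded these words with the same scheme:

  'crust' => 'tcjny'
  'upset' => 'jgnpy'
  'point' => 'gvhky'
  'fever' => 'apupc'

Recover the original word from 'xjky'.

aunt

c(2)→t(19) and r(17)→c(2) fit y≡11x+23 (mod 26); the inverse of 11 mod 26 is 19. Each letter's alphabet position (a=0..z=25) is mapped through 11·x+23 mod 26 — an affine cipher.
Decoding xjky: x(23)→19·(23−23)≡0=a; j(9)→19·(9−23)≡20=u; k(10)→19·(10−23)≡13=n; y(24)→19·(24−23)≡19=t (all mod 26).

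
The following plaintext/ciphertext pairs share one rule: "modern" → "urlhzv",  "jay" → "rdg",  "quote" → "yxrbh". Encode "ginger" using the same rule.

Vowels shift forward by 3 and consonants shift forward by 8.
On ginger: g(cons)+8=o, i(vowel)+3=l, n(cons)+8=v, g(cons)+8=o, e(vowel)+3=h, r(cons)+8=z.

olvohz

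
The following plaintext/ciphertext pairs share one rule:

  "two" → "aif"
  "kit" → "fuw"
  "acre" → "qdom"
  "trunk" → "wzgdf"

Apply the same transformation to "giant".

Read the word backwards and shift each letter +12.
Applying it to giant: reverse → tnaig; then shift: t+12=f, n+12=z, a+12=m, i+12=u, g+12=s.

fzmus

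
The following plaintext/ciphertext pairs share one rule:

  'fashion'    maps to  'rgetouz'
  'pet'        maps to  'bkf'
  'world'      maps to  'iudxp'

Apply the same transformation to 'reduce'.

dkpaok

The rule splits by letter class: vowels +6, consonants +12.
Applying it to reduce: r(cons)+12=d, e(vowel)+6=k, d(cons)+12=p, u(vowel)+6=a, c(cons)+12=o, e(vowel)+6=k.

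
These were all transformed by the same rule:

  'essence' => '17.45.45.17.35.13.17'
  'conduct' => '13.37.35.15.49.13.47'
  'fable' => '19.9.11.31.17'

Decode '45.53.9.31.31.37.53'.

swallow

e(#5)→17 and s(#19)→45: differences scale by 2, so n = 2·pos + 7. The formula is n = 2×(alphabet index, a=1) + 7.
Reversing it on 45.53.9.31.31.37.53: 45→(45−7)÷2=19=s, 53→(53−7)÷2=23=w, 9→(9−7)÷2=1=a, 31→(31−7)÷2=12=l, 31→(31−7)÷2=12=l, 37→(37−7)÷2=15=o, 53→(53−7)÷2=23=w.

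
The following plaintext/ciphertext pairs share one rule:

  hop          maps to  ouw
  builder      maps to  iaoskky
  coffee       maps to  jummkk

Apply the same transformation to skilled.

The shift depends on letter class: consonant h→o is +7, but vowel o→u is +6. Two shifts are in play — +6 for a/e/i/o/u, +7 for every other letter.
Applying it to skilled: s(cons)+7=z, k(cons)+7=r, i(vowel)+6=o, l(cons)+7=s, l(cons)+7=s, e(vowel)+6=k, d(cons)+7=k.

zrosskk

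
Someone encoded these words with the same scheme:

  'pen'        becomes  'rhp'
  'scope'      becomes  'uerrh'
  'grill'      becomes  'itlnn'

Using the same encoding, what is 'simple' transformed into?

ulornh

The shift depends on letter class: consonant p→r is +2, but vowel e→h is +3. Vowels shift forward by 3 and consonants shift forward by 2.
On simple: s(cons)+2=u, i(vowel)+3=l, m(cons)+2=o, p(cons)+2=r, l(cons)+2=n, e(vowel)+3=h.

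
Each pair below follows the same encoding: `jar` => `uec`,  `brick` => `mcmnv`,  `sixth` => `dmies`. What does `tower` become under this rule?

The rule splits by letter class: vowels +4, consonants +11.
For tower: t(cons)+11=e, o(vowel)+4=s, w(cons)+11=h, e(vowel)+4=i, r(cons)+11=c.

eshic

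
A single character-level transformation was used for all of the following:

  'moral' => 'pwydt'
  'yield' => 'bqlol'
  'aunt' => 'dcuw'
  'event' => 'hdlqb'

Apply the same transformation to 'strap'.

Shifts by position in moral: pos 0: m→p (+3), pos 1: o→w (+8), pos 2: r→y (+7), pos 3: a→d (+3), pos 4: l→t (+8) — repeating every 3. It's a Vigenère-style cipher with numeric key [3,8,7]: position i shifts by key[i mod 3].
On strap: s+3=v, t+8=b, r+7=y, a+3=d, p+8=x.

vbydx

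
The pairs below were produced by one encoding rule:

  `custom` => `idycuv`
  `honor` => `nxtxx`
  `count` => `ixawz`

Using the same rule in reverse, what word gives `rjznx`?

Shifts by position in custom: pos 0: c→i (+6), pos 1: u→d (+9), pos 2: s→y (+6), pos 3: t→c (+9) — repeating every 2. The shifts repeat in a cycle of length 2: positions 0,1,… shift by +6, +9, then the pattern repeats.
Undoing it on rjznx: r−6=l, j−9=a, z−6=t, n−9=e, x−6=r.

later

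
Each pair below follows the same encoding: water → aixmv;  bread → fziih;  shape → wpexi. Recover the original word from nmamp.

jewel

The shifts repeat in a cycle of length 2: positions 0,1,… shift by +4, +8, then the pattern repeats.
Decoding nmamp: n−4=j, m−8=e, a−4=w, m−8=e, p−4=l.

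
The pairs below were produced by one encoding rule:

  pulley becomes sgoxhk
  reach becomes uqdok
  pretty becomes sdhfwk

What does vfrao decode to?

stool

Shifts by position in pulley: pos 0: p→s (+3), pos 1: u→g (+12), pos 2: l→o (+3), pos 3: l→x (+12) — repeating every 2. It's a Vigenère-style cipher with numeric key [3,12]: position i shifts by key[i mod 2].
Undoing it on vfrao: v−3=s, f−12=t, r−3=o, a−12=o, o−3=l.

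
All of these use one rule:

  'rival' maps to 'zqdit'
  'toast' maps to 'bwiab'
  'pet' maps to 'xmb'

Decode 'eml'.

wed

Compare letters: r→z is +8, i→q is +8, v→d is +8 — a constant shift. It's a constant shift of +8 (ROT8).
Reversing it on eml: e−8=w, m−8=e, l−8=d.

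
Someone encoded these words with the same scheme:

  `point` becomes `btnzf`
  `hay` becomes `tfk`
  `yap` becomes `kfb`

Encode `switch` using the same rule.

einfot

The shift depends on letter class: consonant p→b is +12, but vowel o→t is +5. The rule splits by letter class: vowels +5, consonants +12.
For switch: s(cons)+12=e, w(cons)+12=i, i(vowel)+5=n, t(cons)+12=f, c(cons)+12=o, h(cons)+12=t.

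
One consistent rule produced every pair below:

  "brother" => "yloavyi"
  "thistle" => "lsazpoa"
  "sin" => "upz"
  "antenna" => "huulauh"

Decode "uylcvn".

The output letters match the input read backwards, each shifted +7: brother reversed is rehtorb. Read the word backwards and shift each letter +7.
Reversing it on uylcvn: shift back: u−7=n, y−7=r, l−7=e, c−7=v, v−7=o, n−7=g → nrevog; then reverse → govern.

govern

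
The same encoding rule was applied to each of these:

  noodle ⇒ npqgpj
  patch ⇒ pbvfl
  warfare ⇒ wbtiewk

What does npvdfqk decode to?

Letter i (0-indexed) is shifted by i+0, so successive shifts are 0, 1, 2, ….
Reversing it on npvdfqk: n−0=n, p−1=o, v−2=t, d−3=a, f−4=b, q−5=l, k−6=e.

notable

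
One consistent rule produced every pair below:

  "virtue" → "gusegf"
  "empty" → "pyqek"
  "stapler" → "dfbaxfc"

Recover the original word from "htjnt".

It's a Vigenère-style cipher with numeric key [11,12,1]: position i shifts by key[i mod 3].
Decoding htjnt: h−11=w, t−12=h, j−1=i, n−11=c, t−12=h.

which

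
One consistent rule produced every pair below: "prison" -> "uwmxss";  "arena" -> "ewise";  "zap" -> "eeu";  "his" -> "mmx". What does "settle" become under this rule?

The rule splits by letter class: vowels +4, consonants +5.
For settle: s(cons)+5=x, e(vowel)+4=i, t(cons)+5=y, t(cons)+5=y, l(cons)+5=q, e(vowel)+4=i.

xiyyqi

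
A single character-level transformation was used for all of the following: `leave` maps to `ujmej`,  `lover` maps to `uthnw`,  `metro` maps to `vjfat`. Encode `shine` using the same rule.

bmuwj

The shifts repeat in a cycle of length 3: positions 0,1,… shift by +9, +5, +12, then the pattern repeats.
Applying it to shine: s+9=b, h+5=m, i+12=u, n+9=w, e+5=j.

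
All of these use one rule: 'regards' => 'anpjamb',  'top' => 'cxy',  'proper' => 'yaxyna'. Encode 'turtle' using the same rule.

Compare letters: r→a is +9, e→n is +9, g→p is +9 — a constant shift. It's a constant shift of +9 (ROT9).
Applying it to turtle: t+9=c, u+9=d, r+9=a, t+9=c, l+9=u, e+9=n.

cdacun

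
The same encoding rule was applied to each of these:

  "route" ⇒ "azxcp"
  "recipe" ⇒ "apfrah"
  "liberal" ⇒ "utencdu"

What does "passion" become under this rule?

ylvbtrw

Shifts by position in route: pos 0: r→a (+9), pos 1: o→z (+11), pos 2: u→x (+3), pos 3: t→c (+9), pos 4: e→p (+11) — repeating every 3. The shifts repeat in a cycle of length 3: positions 0,1,… shift by +9, +11, +3, then the pattern repeats.
Applying it to passion: p+9=y, a+11=l, s+3=v, s+9=b, i+11=t, o+3=r, n+9=w.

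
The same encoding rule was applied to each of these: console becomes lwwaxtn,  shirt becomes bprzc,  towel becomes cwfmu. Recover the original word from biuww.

salon

A repeating key of period 2 is used — shifts +9, +8 over and over.
Reversing it on biuww: b−9=s, i−8=a, u−9=l, w−8=o, w−9=n.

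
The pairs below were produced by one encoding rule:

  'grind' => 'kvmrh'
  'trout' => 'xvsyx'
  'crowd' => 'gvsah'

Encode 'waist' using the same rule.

aemwx

Compare letters: g→k is +4, r→v is +4, i→m is +4 — a constant shift. This is a Caesar cipher with shift 4.
On waist: w+4=a, a+4=e, i+4=m, s+4=w, t+4=x.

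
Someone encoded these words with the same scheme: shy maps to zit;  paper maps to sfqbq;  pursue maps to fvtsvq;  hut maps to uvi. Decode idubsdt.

scratch

The output letters match the input read backwards, each shifted +1: shy reversed is yhs. The word is reversed, then every letter is shifted forward by 1.
Decoding idubsdt: shift back: i−1=h, d−1=c, u−1=t, b−1=a, s−1=r, d−1=c, t−1=s → hctarcs; then reverse → scratch.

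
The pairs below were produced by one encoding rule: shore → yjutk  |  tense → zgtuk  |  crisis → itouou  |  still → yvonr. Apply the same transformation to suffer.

ywlhkt

The shifts repeat in a cycle of length 2: positions 0,1,… shift by +6, +2, then the pattern repeats.
On suffer: s+6=y, u+2=w, f+6=l, f+2=h, e+6=k, r+2=t.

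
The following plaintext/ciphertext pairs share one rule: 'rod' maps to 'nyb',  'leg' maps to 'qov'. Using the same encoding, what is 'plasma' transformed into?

kwckvz

The output letters match the input read backwards, each shifted +10: rod reversed is dor. Two steps: reverse the string, then apply a Caesar shift of +10.
On plasma: reverse → amsalp; then shift: a+10=k, m+10=w, s+10=c, a+10=k, l+10=v, p+10=z.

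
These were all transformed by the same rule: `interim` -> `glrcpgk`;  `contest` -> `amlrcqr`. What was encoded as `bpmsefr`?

drought

Compare letters: i→g is +24, n→l is +24, t→r is +24 — a constant shift. It's a constant shift of +24 (ROT24).
Reversing it on bpmsefr: b−24=d, p−24=r, m−24=o, s−24=u, e−24=g, f−24=h, r−24=t.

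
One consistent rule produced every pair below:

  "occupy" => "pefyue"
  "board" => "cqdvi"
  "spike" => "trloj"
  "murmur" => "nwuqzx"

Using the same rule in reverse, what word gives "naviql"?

In occupy: o→p is +1, c→e is +2, c→f is +3, u→y is +4 — the shift increases by 1 each position. The shift increases by 1 at each position, starting from +1: 1, 2, 3, ….
Decoding naviql: n−1=m, a−2=y, v−3=s, i−4=e, q−5=l, l−6=f.

myself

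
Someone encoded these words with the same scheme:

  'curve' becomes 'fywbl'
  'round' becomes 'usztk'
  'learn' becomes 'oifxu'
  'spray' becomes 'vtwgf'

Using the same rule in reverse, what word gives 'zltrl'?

whole

In curve: c→f is +3, u→y is +4, r→w is +5, v→b is +6 — the shift increases by 1 each position. The shift increases by 1 at each position, starting from +3: 3, 4, 5, ….
Decoding zltrl: z−3=w, l−4=h, t−5=o, r−6=l, l−7=e.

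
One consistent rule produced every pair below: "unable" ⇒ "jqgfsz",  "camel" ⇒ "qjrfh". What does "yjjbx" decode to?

sweet

The word is reversed, then every letter is shifted forward by 5.
Undoing it on yjjbx: shift back: y−5=t, j−5=e, j−5=e, b−5=w, x−5=s → teews; then reverse → sweet.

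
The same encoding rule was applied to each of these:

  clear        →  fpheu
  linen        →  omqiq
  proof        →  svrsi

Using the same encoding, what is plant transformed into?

Shifts by position in clear: pos 0: c→f (+3), pos 1: l→p (+4), pos 2: e→h (+3), pos 3: a→e (+4) — repeating every 2. The shifts repeat in a cycle of length 2: positions 0,1,… shift by +3, +4, then the pattern repeats.
For plant: p+3=s, l+4=p, a+3=d, n+4=r, t+3=w.

spdrw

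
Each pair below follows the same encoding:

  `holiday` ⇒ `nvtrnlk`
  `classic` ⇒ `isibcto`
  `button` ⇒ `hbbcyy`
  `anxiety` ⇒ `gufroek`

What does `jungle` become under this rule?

pbvpvp

Each letter shifts forward by (position + 6), i.e. 6, 7, 8, … — the shift grows by one for each successive letter.
Applying it to jungle: j+6=p, u+7=b, n+8=v, g+9=p, l+10=v, e+11=p.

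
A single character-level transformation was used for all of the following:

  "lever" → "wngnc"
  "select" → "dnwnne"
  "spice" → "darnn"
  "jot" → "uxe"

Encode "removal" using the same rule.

The shift depends on letter class: consonant l→w is +11, but vowel e→n is +9. Vowels shift forward by 9 and consonants shift forward by 11.
Applying it to removal: r(cons)+11=c, e(vowel)+9=n, m(cons)+11=x, o(vowel)+9=x, v(cons)+11=g, a(vowel)+9=j, l(cons)+11=w.

cnxxgjw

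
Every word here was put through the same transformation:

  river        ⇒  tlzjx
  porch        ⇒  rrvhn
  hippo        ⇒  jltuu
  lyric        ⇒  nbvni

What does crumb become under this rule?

Letter i (0-indexed) is shifted by i+2, so successive shifts are 2, 3, 4, ….
Applying it to crumb: c+2=e, r+3=u, u+4=y, m+5=r, b+6=h.

euyrh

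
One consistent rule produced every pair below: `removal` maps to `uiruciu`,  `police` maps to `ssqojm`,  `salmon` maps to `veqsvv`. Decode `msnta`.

In removal: r→u is +3, e→i is +4, m→r is +5, o→u is +6 — the shift increases by 1 each position. Letter i (0-indexed) is shifted by i+3, so successive shifts are 3, 4, 5, ….
Decoding msnta: m−3=j, s−4=o, n−5=i, t−6=n, a−7=t.

joint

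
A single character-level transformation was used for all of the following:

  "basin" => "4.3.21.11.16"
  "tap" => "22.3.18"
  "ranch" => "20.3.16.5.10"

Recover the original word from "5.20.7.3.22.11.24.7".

creative

b is letter #2 and maps to 4: an offset of 2. Letters become their 1-based position plus 2 (so a→3, b→4, …).
Undoing it on 5.20.7.3.22.11.24.7: 5→(5−2)÷1=3=c, 20→(20−2)÷1=18=r, 7→(7−2)÷1=5=e, 3→(3−2)÷1=1=a, 22→(22−2)÷1=20=t, 11→(11−2)÷1=9=i, 24→(24−2)÷1=22=v, 7→(7−2)÷1=5=e.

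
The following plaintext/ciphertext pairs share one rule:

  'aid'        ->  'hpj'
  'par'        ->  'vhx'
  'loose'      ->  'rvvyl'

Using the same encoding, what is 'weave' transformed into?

clhbl

The shift depends on letter class: consonant d→j is +6, but vowel a→h is +7. Vowels shift forward by 7 and consonants shift forward by 6.
For weave: w(cons)+6=c, e(vowel)+7=l, a(vowel)+7=h, v(cons)+6=b, e(vowel)+7=l.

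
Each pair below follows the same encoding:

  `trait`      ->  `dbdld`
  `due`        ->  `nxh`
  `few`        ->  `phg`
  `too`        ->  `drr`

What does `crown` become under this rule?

mbrgx

The shift depends on letter class: consonant t→d is +10, but vowel a→d is +3. The rule splits by letter class: vowels +3, consonants +10.
For crown: c(cons)+10=m, r(cons)+10=b, o(vowel)+3=r, w(cons)+10=g, n(cons)+10=x.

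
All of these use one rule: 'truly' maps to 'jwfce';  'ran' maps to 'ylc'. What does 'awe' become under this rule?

The word is reversed, then every letter is shifted forward by 11.
Applying it to awe: reverse → ewa; then shift: e+11=p, w+11=h, a+11=l.

phl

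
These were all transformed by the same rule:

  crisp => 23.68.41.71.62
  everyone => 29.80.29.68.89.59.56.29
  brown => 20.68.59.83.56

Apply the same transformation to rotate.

c(#3)→23 and r(#18)→68: differences scale by 3, so n = 3·pos + 14. Each letter becomes 3×(its alphabet position, a=1..z=26) + 14.
Applying it to rotate: r=18→68, o=15→59, t=20→74, a=1→17, t=20→74, e=5→29.

68.59.74.17.74.29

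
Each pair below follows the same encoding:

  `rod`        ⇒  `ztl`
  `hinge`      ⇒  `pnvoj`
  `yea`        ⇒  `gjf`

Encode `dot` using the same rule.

ltb

Vowels shift forward by 5 and consonants shift forward by 8.
On dot: d(cons)+8=l, o(vowel)+5=t, t(cons)+8=b.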